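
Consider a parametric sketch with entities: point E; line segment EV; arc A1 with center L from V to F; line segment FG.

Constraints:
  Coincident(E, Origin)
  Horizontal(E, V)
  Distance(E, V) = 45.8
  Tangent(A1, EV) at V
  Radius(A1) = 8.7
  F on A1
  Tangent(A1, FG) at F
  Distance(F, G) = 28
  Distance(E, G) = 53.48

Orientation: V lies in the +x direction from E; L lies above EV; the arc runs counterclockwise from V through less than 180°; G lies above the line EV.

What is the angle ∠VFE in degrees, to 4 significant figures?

46.82°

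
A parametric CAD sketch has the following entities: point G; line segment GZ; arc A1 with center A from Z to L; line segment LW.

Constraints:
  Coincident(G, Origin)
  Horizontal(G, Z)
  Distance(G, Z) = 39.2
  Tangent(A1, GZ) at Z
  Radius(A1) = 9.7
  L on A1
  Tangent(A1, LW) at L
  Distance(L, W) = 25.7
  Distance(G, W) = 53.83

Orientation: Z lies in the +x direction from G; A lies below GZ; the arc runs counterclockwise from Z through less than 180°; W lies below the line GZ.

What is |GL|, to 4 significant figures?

32.80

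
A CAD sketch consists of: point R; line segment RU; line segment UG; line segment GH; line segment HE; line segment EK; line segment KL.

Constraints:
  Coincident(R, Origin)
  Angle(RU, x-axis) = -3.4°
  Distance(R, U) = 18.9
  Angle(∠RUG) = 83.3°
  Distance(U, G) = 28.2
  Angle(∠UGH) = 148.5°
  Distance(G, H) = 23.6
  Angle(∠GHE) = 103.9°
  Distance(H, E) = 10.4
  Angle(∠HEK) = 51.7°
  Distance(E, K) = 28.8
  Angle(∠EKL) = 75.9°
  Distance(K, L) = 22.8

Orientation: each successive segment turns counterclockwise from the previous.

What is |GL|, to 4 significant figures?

24.16

R is at the origin; RU runs at -3.4° with length 18.9, so U = (18.87, -1.121). ∠RUG = 83.3° gives UG at 93.30° from the x-axis; with |UG| = 28.2, G = (17.24, 27.03). ∠UGH = 148.5° gives GH at 124.8° from the x-axis; with |GH| = 23.6, H = (3.775, 46.41). ∠GHE = 103.9° gives HE at -159.1° from the x-axis; with |HE| = 10.4, E = (-5.941, 42.70). ∠HEK = 51.7° gives EK at -30.80° from the x-axis; with |EK| = 28.8, K = (18.80, 27.95). ∠EKL = 75.9° gives KL at 73.30° from the x-axis; with |KL| = 22.8, L = (25.35, 49.79). Then |GL| = |L − G| = 24.16.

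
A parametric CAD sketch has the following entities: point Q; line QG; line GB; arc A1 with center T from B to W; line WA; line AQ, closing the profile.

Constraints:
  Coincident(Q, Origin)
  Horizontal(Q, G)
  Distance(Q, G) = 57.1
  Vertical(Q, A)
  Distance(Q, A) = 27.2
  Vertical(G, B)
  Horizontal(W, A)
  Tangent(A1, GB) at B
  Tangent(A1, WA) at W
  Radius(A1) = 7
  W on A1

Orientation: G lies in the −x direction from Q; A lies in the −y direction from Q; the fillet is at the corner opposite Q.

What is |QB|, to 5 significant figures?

60.568

The virtual corner opposite Q is at (-57.100, -27.200). The tangent condition forces TB to be normal to GB and since A1 is tangent to WA there, TW ⟂ WA, with radius 7.0, so the center T sits 7.0 in from both sides at T = (-50.100, -20.200). That places the tangent points at B = (-57.100, -20.200) on GB and W = (-50.100, -27.200) on WA. Then |QB| = |B − Q| = 60.568.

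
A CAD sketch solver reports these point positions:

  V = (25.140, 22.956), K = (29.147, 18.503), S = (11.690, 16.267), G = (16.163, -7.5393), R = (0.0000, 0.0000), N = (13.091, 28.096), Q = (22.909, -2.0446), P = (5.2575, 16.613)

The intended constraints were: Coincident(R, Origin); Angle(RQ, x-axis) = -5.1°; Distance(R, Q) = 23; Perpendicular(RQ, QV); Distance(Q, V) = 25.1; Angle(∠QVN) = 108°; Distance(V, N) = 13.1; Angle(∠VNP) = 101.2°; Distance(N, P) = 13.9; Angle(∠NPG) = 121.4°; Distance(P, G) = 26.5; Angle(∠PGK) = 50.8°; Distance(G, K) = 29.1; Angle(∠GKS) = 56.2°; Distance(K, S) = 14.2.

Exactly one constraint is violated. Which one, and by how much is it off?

Distance(K, S) = 14.2 — off by 3.40.

R = (0.00, 0.00) ✓; RQ at -5.100° ✓; |RQ| = 23.00 ✓; ∠(RQ, QV) = 90.00° ✓; |QV| = 25.10 ✓; ∠QVN = 108.0° ✓; |VN| = 13.10 ✓; ∠VNP = 101.2° ✓; |NP| = 13.90 ✓; ∠NPG = 121.4° ✓; |PG| = 26.50 ✓; ∠PGK = 50.80° ✓; |GK| = 29.10 ✓; ∠GKS = 56.20° ✓; |KS| = 17.60 ✗.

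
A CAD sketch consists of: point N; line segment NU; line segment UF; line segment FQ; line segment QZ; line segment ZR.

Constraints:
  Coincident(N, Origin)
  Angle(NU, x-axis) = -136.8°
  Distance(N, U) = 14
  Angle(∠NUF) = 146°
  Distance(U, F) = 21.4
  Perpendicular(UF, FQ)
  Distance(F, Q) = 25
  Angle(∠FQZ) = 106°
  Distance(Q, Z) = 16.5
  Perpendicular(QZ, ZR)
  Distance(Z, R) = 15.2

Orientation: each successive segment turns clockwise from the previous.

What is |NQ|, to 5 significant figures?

37.206

N is at the origin; NU runs at -136.8° with length 14.0, so U = (-10.206, -9.5837). ∠NUF = 146.0° gives UF at -170.80° from the x-axis; with |UF| = 21.4, F = (-31.330, -13.005). UF is perpendicular to FQ, so FQ runs at 99.200°; with |FQ| = 25.0, Q = (-35.327, 11.673). Then |NQ| = |Q − N| = 37.206.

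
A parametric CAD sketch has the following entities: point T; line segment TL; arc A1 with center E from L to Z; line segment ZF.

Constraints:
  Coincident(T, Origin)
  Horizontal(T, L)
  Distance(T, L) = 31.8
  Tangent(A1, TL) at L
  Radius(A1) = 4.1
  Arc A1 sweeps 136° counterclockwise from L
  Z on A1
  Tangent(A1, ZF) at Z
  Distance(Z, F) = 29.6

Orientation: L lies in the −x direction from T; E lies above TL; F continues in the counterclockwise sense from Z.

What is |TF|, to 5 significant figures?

57.331

On A1, L sits at bearing -90° from E; a 136° counterclockwise sweep puts Z at bearing 46°, so Z = E + 4.1·(cos 46°, sin 46°) = (-28.952, 7.0493). The tangent condition forces EZ to be normal to ZF, so ZF runs along (−sin 46°, cos 46°); with |ZF| = 29.6, F = (-50.244, 27.611). Then |TF| = |F − T| = 57.331.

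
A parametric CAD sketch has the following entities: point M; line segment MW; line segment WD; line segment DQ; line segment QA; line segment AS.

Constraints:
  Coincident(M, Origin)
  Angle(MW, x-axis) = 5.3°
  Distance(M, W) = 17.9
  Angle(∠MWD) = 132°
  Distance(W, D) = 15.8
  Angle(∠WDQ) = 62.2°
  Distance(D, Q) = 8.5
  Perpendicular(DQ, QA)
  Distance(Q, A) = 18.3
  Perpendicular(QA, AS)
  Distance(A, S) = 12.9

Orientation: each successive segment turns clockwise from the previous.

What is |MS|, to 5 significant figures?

29.122

M is at the origin; MW runs at 5.3° with length 17.9, so W = (17.823, 1.6534). ∠MWD = 132.0° gives WD at -42.700° from the x-axis; with |WD| = 15.8, D = (29.435, -9.0615). ∠WDQ = 62.2° gives DQ at -160.50° from the x-axis; with |DQ| = 8.5, Q = (21.423, -11.899). The perpendicularity gives QA at right angles to DQ, so QA runs at 109.50°; with |QA| = 18.3, A = (15.314, 5.3515). QA is perpendicular to AS, so AS runs at 19.500°; with |AS| = 12.9, S = (27.474, 9.6576). Then |MS| = |S − M| = 29.122.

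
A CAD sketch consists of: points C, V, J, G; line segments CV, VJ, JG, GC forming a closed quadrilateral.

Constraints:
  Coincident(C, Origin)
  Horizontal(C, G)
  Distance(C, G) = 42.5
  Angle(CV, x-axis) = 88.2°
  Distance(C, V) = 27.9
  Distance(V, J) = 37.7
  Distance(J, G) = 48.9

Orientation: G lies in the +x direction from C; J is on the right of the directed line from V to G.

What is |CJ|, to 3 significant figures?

10.8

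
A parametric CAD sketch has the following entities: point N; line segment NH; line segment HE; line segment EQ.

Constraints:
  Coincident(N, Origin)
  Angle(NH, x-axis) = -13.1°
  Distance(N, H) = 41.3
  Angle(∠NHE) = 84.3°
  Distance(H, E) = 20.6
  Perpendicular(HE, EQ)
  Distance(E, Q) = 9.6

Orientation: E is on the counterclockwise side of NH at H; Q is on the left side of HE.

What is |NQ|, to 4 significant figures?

35.56

N is at the origin; NH runs at -13.1° with length 41.3, so H = 41.3·(cos -13.1°, sin -13.1°) = (40.23, -9.361). ∠NHE = 84.3°, so HE runs at -13.1° + (180° − 84.3°) = 82.60° from the x-axis; with |HE| = 20.6, E = H + 20.6·(cos 82.60°, sin 82.60°) = (42.88, 11.07). HE is perpendicular to EQ; with |EQ| = 9.6 on the left of HE, Q = E + 9.6·(-0.9917, 0.1288) = (33.36, 12.30). Then |NQ| = |Q − N| = 35.56.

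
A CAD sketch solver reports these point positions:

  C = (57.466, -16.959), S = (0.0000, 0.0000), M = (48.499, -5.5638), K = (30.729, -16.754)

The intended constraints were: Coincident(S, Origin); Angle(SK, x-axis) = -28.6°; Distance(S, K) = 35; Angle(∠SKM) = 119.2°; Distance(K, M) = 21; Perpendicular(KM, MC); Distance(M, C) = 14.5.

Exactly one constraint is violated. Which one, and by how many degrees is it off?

Perpendicular(KM, MC) — off by 6.00°.

S = (0.00, 0.00) ✓; SK at -28.60° ✓; |SK| = 35.00 ✓; ∠SKM = 119.2° ✓; |KM| = 21.00 ✓; ∠(KM, MC) = 84.00° ✗; |MC| = 14.50 ✓.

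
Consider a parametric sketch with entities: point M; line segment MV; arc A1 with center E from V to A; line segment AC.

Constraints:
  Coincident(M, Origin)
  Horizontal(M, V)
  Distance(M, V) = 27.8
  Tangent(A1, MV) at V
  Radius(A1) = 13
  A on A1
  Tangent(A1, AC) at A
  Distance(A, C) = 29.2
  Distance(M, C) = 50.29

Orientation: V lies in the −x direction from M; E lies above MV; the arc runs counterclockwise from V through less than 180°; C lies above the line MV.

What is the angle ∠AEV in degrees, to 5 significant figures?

105.69°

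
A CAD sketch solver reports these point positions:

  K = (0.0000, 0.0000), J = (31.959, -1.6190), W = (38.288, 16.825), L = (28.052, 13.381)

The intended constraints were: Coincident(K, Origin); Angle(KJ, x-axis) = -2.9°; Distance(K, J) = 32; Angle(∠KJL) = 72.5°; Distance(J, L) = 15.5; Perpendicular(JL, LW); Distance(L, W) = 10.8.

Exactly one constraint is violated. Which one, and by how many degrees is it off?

Perpendicular(JL, LW) — off by 4.00°.

K = (0.00, 0.00) ✓; KJ at -2.900° ✓; |KJ| = 32.00 ✓; ∠KJL = 72.50° ✓; |JL| = 15.50 ✓; ∠(JL, LW) = 86.00° ✗; |LW| = 10.80 ✓.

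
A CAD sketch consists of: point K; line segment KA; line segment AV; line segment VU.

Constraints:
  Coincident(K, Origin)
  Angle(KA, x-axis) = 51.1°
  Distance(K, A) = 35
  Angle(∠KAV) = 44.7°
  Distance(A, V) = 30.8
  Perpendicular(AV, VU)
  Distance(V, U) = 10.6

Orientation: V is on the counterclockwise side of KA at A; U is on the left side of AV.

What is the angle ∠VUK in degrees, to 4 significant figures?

157.1°

∠KAV = 44.7°, so AV runs at 51.1° + (180° − 44.7°) = 186.4° from the x-axis; with |AV| = 30.8, V = A + 30.8·(cos 186.4°, sin 186.4°) = (-8.629, 23.81). AV is perpendicular to VU; with |VU| = 10.6 on the left of AV, U = V + 10.6·(0.1115, -0.9938) = (-7.448, 13.27). Then cos ∠VUK = UV·UK / (|UV||UK|), giving 157.1°.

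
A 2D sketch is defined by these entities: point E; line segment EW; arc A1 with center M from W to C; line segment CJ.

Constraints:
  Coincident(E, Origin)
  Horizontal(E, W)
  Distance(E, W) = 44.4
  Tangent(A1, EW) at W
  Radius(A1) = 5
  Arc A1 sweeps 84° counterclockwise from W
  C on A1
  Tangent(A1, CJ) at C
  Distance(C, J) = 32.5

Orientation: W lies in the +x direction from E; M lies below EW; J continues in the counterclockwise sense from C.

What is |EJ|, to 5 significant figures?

51.501

On A1, W sits at bearing 90° from M; an 84° counterclockwise sweep puts C at bearing 174°, so C = M + 5.0·(cos 174°, sin 174°) = (39.427, -4.4774). Tangency of A1 to CJ means the radius MC is perpendicular to CJ, so CJ runs along (−sin 174°, cos 174°); with |CJ| = 32.5, J = (36.030, -36.799). Then |EJ| = |J − E| = 51.501.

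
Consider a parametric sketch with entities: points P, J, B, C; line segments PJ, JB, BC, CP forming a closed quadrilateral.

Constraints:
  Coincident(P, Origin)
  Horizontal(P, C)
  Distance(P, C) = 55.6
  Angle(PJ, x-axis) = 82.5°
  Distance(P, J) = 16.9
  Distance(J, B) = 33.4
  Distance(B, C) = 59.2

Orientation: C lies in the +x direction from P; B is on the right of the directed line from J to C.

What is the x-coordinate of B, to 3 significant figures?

-1.26

P is at the origin; PC is horizontal with |PC| = 55.6 and C in +x, so C = (55.6, 0). PJ runs at 82.5° with |PJ| = 16.9, so J = (2.21, 16.8). B is determined by |JB| = 33.4 and |BC| = 59.2 together: it lies at the intersection of circle(J, 33.4) and circle(C, 59.2). With |JC| = 56.0, the foot of the radical line on JC is 6.63 from J and the perpendicular offset is √(33.4² − 6.63²) = 32.7. Taking the right-of-JC solution: B = (-1.26, -16.5).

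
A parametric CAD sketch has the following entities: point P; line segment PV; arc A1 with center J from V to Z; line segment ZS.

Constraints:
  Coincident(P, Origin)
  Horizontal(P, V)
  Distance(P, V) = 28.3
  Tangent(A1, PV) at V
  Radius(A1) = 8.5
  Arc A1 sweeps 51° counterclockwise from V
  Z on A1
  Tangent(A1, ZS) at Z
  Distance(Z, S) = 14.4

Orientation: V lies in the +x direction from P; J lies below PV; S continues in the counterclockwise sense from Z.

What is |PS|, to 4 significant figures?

19.11

On A1, V sits at bearing 90° from J; a 51° counterclockwise sweep puts Z at bearing 141°, so Z = J + 8.5·(cos 141°, sin 141°) = (21.69, -3.151). Since A1 is tangent to ZS there, JZ ⟂ ZS, so ZS runs along (−sin 141°, cos 141°); with |ZS| = 14.4, S = (12.63, -14.34). Then |PS| = |S − P| = 19.11.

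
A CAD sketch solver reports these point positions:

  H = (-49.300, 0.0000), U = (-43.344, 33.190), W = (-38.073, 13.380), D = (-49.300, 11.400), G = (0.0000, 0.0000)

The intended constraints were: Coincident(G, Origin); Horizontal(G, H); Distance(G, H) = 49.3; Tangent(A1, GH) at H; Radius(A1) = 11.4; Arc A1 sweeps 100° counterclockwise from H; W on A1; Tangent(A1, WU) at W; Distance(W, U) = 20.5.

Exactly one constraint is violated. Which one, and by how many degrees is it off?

Tangent(A1, WU) at W — off by 4.90°.

G = (0.00, 0.00) ✓; G.y = 0.00, H.y = 0.00 ✓; |GH| = 49.30 ✓; ∠(DH, HG) = 90.00° ✓; |DH| = 11.40 ✓; bearing(D→W) − bearing(D→H) = 100.0° ✓; |DW| = 11.40 ✓; ∠(DW, WU) = 85.10° ✗; |WU| = 20.50 ✓.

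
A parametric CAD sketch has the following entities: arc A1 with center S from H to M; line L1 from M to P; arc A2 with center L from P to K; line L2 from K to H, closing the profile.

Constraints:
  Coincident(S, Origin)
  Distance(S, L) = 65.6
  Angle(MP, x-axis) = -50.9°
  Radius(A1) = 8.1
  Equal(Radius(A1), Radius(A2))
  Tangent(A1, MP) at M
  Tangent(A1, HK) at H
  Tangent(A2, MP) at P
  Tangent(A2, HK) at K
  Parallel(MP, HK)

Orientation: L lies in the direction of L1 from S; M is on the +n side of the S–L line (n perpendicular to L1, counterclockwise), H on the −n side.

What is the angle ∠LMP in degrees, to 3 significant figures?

7.04°

The slot axis is L1's direction at -50.9°, so u = (cos -50.9°, sin -50.9°) = (0.631, -0.776) and n = (−sin -50.9°, cos -50.9°) = (0.776, 0.631). S is at the origin and L lies 65.6 along u from S, so L = 65.6·u = (41.4, -50.9). Tangency of A1 to both parallel lines with radius 8.1 puts M and H at S ± 8.1·n: M = (6.29, 5.11), H = (-6.29, -5.11). Equal radii place P and K the same way about L: P = L + 8.1·n = (47.7, -45.8), K = L − 8.1·n = (35.1, -56.0). Then cos ∠LMP = ML·MP / (|ML||MP|), giving 7.04°.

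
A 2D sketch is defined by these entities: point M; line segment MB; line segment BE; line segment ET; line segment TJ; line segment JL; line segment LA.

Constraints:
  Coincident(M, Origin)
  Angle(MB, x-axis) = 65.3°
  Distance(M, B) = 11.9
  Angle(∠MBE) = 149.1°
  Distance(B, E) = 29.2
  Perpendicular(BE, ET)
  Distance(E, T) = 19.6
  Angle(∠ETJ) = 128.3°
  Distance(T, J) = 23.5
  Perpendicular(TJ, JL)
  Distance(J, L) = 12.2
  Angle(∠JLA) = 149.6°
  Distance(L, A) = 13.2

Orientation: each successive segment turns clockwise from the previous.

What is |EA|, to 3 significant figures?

30.1

M is at the origin; MB runs at 65.3° with length 11.9, so B = (4.97, 10.8). ∠MBE = 149.1° gives BE at 34.4° from the x-axis; with |BE| = 29.2, E = (29.1, 27.3). The perpendicularity gives ET at right angles to BE, so ET runs at -55.6°; with |ET| = 19.6, T = (40.1, 11.1). ∠ETJ = 128.3° gives TJ at -107° from the x-axis; with |TJ| = 23.5, J = (33.2, -11.3). TJ is perpendicular to JL, so JL runs at 163°; with |JL| = 12.2, L = (21.5, -7.67). ∠JLA = 149.6° gives LA at 132° from the x-axis; with |LA| = 13.2, A = (12.6, 2.09). Then |EA| = |A − E| = 30.1.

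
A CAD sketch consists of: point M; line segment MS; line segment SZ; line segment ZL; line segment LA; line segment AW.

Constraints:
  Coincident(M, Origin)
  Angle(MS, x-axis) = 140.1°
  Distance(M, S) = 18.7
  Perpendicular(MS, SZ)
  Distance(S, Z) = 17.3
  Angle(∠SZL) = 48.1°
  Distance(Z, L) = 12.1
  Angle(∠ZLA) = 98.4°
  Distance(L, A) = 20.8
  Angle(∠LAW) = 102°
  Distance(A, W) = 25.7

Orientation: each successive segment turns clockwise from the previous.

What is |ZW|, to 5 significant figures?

30.861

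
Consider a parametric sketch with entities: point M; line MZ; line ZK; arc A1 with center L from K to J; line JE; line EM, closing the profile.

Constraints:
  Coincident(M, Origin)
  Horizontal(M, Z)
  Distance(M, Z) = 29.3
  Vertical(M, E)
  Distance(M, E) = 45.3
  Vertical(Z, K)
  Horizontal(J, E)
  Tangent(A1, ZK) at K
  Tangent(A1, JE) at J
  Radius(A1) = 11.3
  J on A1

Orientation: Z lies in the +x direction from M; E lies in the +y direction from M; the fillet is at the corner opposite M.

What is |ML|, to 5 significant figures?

38.471

M is at the origin; MZ is horizontal with |MZ| = 29.3 and Z on the +x side, so Z = (29.300, 0.0000). M and E share the same x with |ME| = 45.3 and E on the +y side, so E = (0.0000, 45.300). The virtual corner opposite M is at (29.300, 45.300). Tangency of A1 to ZK means the radius LK is perpendicular to ZK and the tangent condition forces LJ to be normal to JE, with radius 11.3, so the center L sits 11.3 in from both sides at L = (18.000, 34.000). Then |ML| = |L − M| = 38.471.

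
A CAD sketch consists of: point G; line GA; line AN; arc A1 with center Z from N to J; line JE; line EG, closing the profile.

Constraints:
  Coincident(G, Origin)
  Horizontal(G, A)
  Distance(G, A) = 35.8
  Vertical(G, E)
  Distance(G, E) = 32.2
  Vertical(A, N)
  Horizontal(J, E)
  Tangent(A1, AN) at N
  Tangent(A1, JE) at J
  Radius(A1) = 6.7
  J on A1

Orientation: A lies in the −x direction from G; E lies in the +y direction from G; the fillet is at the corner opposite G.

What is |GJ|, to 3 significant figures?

43.4

G is at the origin; G and A share the same y with |GA| = 35.8 and A on the −x side, so A = (-35.8, 0.00). G and E share the same x with |GE| = 32.2 and E on the +y side, so E = (0.00, 32.2). The virtual corner opposite G is at (-35.8, 32.2). A1 meets AN tangentially, so ZN is at right angles to AN and since A1 is tangent to JE there, ZJ ⟂ JE, with radius 6.7, so the center Z sits 6.7 in from both sides at Z = (-29.1, 25.5). That places the tangent points at N = (-35.8, 25.5) on AN and J = (-29.1, 32.2) on JE. Then |GJ| = |J − G| = 43.4.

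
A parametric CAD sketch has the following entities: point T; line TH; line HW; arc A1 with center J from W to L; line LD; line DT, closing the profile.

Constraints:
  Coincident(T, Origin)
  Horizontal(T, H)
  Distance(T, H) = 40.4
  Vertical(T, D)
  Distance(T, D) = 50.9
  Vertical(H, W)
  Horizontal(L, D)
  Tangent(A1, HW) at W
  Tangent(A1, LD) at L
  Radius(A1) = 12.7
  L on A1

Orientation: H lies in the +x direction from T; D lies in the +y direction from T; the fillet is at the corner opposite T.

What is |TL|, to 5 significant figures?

57.949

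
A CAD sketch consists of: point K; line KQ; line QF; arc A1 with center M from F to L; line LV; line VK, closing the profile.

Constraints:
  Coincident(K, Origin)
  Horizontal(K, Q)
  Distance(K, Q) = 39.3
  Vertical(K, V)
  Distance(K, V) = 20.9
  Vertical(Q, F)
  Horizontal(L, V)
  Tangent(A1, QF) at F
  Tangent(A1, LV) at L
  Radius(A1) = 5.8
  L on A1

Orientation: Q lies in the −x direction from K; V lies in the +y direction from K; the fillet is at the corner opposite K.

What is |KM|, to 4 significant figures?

36.75

K is at the origin; KQ is horizontal with |KQ| = 39.3 and Q on the −x side, so Q = (-39.30, 0.000). K and V share the same x with |KV| = 20.9 and V on the +y side, so V = (0.000, 20.90). The virtual corner opposite K is at (-39.30, 20.90). Tangency of A1 to QF means the radius MF is perpendicular to QF and tangency of A1 to LV means the radius ML is perpendicular to LV, with radius 5.8, so the center M sits 5.8 in from both sides at M = (-33.50, 15.10). Then |KM| = |M − K| = 36.75.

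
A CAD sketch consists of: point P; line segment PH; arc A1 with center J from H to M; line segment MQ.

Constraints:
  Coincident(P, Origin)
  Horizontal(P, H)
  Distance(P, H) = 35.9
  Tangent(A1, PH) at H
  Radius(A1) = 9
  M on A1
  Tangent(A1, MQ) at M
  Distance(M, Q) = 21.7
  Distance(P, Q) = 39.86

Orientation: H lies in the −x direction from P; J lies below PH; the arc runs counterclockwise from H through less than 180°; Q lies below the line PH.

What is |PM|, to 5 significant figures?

44.788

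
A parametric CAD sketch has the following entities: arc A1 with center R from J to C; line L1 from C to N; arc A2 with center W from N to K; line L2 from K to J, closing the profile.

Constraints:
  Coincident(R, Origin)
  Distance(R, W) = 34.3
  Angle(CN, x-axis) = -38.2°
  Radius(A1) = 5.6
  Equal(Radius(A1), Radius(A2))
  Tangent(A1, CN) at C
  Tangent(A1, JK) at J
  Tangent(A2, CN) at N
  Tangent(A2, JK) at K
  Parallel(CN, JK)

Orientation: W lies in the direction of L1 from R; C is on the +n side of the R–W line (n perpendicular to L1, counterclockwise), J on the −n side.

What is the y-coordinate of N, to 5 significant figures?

-16.811

Tangency of A1 to both parallel lines with radius 5.6 puts C and J at R ± 5.6·n: C = (3.4631, 4.4008), J = (-3.4631, -4.4008). Equal radii place N and K the same way about W: N = W + 5.6·n = (30.418, -16.811), K = W − 5.6·n = (23.492, -25.612). So N.y = -16.811.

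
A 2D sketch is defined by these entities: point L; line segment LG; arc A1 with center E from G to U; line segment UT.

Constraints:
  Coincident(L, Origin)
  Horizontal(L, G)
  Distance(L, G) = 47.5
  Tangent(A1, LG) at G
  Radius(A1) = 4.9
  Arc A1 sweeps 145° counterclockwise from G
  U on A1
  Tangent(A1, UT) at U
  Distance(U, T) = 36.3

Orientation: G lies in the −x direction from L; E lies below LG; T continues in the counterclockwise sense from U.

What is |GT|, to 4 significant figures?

40.11

L is at the origin; LG is horizontal with |LG| = 47.5 and G on the −x side, so G = (-47.50, 0.000). The tangent condition forces EG to be normal to LG, so E = G + (0, -4.9) = (-47.50, -4.900). On A1, G sits at bearing 90° from E; a 145° counterclockwise sweep puts U at bearing 235°, so U = E + 4.9·(cos 235°, sin 235°) = (-50.31, -8.914). A1 meets UT tangentially, so EU is at right angles to UT, so UT runs along (−sin 235°, cos 235°); with |UT| = 36.3, T = (-20.58, -29.73). Then |GT| = |T − G| = 40.11.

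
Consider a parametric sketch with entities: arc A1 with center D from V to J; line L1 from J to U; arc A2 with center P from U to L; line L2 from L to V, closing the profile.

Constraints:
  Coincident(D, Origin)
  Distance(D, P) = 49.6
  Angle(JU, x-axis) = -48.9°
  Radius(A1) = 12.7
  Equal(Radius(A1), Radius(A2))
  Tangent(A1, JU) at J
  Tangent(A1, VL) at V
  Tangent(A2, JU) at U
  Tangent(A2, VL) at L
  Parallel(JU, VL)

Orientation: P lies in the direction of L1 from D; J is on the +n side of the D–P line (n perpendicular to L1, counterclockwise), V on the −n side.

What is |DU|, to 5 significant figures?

51.200

Tangency of A1 to both parallel lines with radius 12.7 puts J and V at D ± 12.7·n: J = (9.5703, 8.3487), V = (-9.5703, -8.3487). Equal radii place U and L the same way about P: U = P + 12.7·n = (42.176, -29.028), L = P − 12.7·n = (23.036, -45.725). Then |DU| = |U − D| = 51.200.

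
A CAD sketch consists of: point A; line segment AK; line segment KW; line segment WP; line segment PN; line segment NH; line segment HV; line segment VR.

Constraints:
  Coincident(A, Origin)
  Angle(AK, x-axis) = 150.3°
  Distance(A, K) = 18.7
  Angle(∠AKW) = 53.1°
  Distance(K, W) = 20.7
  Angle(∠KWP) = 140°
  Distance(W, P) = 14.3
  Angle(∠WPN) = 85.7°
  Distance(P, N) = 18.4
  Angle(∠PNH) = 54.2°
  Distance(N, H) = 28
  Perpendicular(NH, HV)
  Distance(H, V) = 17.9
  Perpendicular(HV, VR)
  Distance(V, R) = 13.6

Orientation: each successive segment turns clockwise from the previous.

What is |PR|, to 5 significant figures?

4.6995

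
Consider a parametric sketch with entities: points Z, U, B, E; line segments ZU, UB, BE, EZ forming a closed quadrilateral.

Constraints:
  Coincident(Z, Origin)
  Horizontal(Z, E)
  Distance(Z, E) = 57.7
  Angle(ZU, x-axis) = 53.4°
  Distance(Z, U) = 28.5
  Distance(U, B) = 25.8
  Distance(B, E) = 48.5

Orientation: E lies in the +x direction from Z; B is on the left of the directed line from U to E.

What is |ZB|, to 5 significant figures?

54.257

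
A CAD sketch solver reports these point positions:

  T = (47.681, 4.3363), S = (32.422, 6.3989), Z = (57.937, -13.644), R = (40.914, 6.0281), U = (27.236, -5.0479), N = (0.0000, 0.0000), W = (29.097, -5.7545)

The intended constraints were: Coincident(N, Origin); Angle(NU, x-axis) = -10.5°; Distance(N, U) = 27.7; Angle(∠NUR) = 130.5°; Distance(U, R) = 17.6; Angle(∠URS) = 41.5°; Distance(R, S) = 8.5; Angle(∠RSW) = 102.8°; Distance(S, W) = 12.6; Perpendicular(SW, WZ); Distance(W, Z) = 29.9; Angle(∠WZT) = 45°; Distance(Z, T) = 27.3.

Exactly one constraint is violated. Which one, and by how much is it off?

Distance(Z, T) = 27.3 — off by 6.60.

N = (0.00, 0.00) ✓; NU at -10.50° ✓; |NU| = 27.70 ✓; ∠NUR = 130.5° ✓; |UR| = 17.60 ✓; ∠URS = 41.50° ✓; |RS| = 8.500 ✓; ∠RSW = 102.8° ✓; |SW| = 12.60 ✓; ∠(SW, WZ) = 90.00° ✓; |WZ| = 29.90 ✓; ∠WZT = 45.00° ✓; |ZT| = 20.70 ✗.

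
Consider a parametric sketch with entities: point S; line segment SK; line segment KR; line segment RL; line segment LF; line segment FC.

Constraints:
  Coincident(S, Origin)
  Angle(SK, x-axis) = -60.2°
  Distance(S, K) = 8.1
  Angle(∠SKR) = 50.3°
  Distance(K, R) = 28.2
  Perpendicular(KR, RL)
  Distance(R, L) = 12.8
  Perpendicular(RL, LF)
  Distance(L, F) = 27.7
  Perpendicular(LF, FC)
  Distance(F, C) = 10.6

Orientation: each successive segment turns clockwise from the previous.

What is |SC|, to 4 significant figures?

6.173

S is at the origin; SK runs at -60.2° with length 8.1, so K = (4.025, -7.029). ∠SKR = 50.3° gives KR at 170.1° from the x-axis; with |KR| = 28.2, R = (-23.75, -2.180). KR is perpendicular to RL, so RL runs at 80.10°; with |RL| = 12.8, L = (-21.55, 10.43). RL ⟂ LF, so LF runs at -9.900°; with |LF| = 27.7, F = (5.734, 5.666). LF ⟂ FC, so FC runs at -99.90°; with |FC| = 10.6, C = (3.911, -4.776). Then |SC| = |C − S| = 6.173.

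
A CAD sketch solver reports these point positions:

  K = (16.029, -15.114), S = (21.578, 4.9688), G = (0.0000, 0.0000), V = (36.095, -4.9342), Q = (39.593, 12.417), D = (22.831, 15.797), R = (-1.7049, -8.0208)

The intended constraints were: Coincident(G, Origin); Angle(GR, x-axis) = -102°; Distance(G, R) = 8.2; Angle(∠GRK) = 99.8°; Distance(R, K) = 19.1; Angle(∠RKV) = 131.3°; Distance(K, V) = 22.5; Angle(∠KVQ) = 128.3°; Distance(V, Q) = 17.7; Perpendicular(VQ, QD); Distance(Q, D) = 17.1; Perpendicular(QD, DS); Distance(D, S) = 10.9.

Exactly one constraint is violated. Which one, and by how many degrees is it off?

Perpendicular(QD, DS) — off by 4.80°.

G = (0.00, 0.00) ✓; GR at -102.0° ✓; |GR| = 8.200 ✓; ∠GRK = 99.80° ✓; |RK| = 19.10 ✓; ∠RKV = 131.3° ✓; |KV| = 22.50 ✓; ∠KVQ = 128.3° ✓; |VQ| = 17.70 ✓; ∠(VQ, QD) = 90.00° ✓; |QD| = 17.10 ✓; ∠(QD, DS) = 94.80° ✗; |DS| = 10.90 ✓.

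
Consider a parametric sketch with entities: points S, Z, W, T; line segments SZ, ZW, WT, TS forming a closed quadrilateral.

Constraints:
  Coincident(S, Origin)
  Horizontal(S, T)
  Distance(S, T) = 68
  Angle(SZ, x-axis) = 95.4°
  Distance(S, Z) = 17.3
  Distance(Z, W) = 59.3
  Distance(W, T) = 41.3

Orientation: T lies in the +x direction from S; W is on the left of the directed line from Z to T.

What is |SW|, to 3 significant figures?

66.2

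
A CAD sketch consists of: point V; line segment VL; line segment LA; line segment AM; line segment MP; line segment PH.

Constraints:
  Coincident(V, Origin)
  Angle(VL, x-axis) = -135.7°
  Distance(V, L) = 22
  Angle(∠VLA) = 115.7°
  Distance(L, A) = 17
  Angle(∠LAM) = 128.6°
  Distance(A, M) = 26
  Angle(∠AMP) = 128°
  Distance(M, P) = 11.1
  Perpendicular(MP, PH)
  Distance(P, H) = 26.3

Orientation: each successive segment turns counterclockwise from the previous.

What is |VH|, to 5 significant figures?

15.503

V is at the origin; VL runs at -135.7° with length 22.0, so L = (-15.745, -15.365). ∠VLA = 115.7° gives LA at -71.400° from the x-axis; with |LA| = 17.0, A = (-10.323, -31.477). ∠LAM = 128.6° gives AM at -20.000° from the x-axis; with |AM| = 26.0, M = (14.109, -40.370). ∠AMP = 128.0° gives MP at 32.000° from the x-axis; with |MP| = 11.1, P = (23.522, -34.488). MP ⟂ PH, so PH runs at 122.00°; with |PH| = 26.3, H = (9.5855, -12.184). Then |VH| = |H − V| = 15.503.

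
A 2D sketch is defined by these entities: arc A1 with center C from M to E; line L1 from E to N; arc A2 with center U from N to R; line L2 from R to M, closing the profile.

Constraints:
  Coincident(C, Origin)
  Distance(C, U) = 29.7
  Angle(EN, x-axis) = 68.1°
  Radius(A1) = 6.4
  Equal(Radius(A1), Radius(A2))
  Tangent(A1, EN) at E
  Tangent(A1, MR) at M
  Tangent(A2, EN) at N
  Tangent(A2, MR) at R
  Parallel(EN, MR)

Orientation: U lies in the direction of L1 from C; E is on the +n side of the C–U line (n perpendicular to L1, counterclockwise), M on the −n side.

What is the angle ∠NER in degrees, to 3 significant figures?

23.3°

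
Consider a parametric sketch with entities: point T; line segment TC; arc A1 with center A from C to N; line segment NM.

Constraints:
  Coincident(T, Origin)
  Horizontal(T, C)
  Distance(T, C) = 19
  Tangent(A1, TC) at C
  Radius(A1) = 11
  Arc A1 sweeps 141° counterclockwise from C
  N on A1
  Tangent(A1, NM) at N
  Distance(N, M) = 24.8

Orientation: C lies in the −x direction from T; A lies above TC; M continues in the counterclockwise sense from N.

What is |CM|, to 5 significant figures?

37.262

On A1, C sits at bearing -90° from A; a 141° counterclockwise sweep puts N at bearing 51°, so N = A + 11.0·(cos 51°, sin 51°) = (-12.077, 19.549). Tangency of A1 to NM means the radius AN is perpendicular to NM, so NM runs along (−sin 51°, cos 51°); with |NM| = 24.8, M = (-31.351, 35.156). Then |CM| = |M − C| = 37.262.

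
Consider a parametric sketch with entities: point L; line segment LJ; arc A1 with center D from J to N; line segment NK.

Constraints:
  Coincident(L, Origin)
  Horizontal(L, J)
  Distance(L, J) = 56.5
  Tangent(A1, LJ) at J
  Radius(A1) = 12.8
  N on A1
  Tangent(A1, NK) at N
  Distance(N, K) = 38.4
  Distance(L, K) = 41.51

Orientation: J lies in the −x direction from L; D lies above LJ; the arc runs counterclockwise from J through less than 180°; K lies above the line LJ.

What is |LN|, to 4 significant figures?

46.74

Checks: |DN| = 12.80 ✓; ∠(DN, NK) = 90.00° ✓; |NK| = 38.40 ✓; |LK| = 41.51 ✓.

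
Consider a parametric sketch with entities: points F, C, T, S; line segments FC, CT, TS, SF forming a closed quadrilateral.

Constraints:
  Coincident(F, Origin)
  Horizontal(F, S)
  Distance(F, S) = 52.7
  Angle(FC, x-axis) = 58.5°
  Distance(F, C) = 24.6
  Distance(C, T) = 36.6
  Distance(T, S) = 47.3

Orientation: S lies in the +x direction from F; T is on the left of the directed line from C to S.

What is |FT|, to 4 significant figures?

60.61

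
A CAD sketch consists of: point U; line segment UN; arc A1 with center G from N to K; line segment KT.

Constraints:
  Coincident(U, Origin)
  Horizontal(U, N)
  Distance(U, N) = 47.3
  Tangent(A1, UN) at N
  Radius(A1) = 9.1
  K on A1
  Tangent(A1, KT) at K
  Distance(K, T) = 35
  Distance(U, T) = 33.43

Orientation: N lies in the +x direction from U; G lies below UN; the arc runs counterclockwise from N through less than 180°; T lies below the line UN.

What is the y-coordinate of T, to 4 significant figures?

-28.80

Checks: ∠(GN, NU) = 90.00° ✓; |GK| = 9.100 ✓; ∠(GK, KT) = 90.00° ✓; |KT| = 35.00 ✓; |UT| = 33.43 ✓.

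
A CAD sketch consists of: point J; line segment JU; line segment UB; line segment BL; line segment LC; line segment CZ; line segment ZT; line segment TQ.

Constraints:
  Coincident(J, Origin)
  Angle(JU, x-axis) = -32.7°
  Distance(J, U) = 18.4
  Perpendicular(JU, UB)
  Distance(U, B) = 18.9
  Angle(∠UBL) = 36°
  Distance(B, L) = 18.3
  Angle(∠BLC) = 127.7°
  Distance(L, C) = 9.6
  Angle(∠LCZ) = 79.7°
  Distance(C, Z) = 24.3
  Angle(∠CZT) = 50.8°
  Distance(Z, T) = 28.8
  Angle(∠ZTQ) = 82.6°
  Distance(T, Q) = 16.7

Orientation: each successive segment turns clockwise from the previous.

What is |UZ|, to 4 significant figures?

14.83

J is at the origin; JU runs at -32.7° with length 18.4, so U = (15.48, -9.940). JU is perpendicular to UB, so UB runs at -122.7°; with |UB| = 18.9, B = (5.273, -25.84). ∠UBL = 36.0° gives BL at 93.30° from the x-axis; with |BL| = 18.3, L = (4.220, -7.575). ∠BLC = 127.7° gives LC at 41.00° from the x-axis; with |LC| = 9.6, C = (11.47, -1.277). ∠LCZ = 79.7° gives CZ at -59.30° from the x-axis; with |CZ| = 24.3, Z = (23.87, -22.17). Then |UZ| = |Z − U| = 14.83.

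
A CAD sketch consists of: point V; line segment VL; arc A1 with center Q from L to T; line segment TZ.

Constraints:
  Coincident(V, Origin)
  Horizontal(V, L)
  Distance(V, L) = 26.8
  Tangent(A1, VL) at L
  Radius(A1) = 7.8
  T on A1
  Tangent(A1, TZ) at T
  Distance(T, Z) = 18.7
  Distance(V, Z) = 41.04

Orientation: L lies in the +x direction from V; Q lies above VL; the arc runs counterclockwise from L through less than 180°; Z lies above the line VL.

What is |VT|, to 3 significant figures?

35.7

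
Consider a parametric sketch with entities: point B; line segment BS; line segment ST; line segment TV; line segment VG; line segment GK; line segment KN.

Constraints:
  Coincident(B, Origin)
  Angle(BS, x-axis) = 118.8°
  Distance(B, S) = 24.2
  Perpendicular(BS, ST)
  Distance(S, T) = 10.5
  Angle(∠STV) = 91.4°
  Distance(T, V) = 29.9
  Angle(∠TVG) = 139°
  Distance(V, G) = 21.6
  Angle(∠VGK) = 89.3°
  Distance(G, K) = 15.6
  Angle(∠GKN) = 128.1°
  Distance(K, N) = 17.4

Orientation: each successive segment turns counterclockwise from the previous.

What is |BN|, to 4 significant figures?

14.70

B is at the origin; BS runs at 118.8° with length 24.2, so S = (-11.66, 21.21). The perpendicularity gives ST at right angles to BS, so ST runs at -151.2°; with |ST| = 10.5, T = (-20.86, 16.15). ∠STV = 91.4° gives TV at -62.60° from the x-axis; with |TV| = 29.9, V = (-7.100, -10.40). ∠TVG = 139.0° gives VG at -21.60° from the x-axis; with |VG| = 21.6, G = (12.98, -18.35). ∠VGK = 89.3° gives GK at 69.10° from the x-axis; with |GK| = 15.6, K = (18.55, -3.775). ∠GKN = 128.1° gives KN at 121.0° from the x-axis; with |KN| = 17.4, N = (9.587, 11.14). Then |BN| = |N − B| = 14.70.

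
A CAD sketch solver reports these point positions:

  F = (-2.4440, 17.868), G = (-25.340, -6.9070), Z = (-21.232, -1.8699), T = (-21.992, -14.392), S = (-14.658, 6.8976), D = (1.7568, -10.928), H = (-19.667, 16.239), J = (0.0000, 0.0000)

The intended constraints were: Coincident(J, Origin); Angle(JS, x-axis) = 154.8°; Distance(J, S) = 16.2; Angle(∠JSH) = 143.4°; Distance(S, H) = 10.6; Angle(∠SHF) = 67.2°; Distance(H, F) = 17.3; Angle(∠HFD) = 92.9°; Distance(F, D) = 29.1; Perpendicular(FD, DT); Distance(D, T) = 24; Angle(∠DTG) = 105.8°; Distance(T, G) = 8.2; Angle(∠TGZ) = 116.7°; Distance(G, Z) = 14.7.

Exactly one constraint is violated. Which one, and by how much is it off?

Distance(G, Z) = 14.7 — off by 8.20.

J = (0.00, 0.00) ✓; JS at 154.8° ✓; |JS| = 16.20 ✓; ∠JSH = 143.4° ✓; |SH| = 10.60 ✓; ∠SHF = 67.20° ✓; |HF| = 17.30 ✓; ∠HFD = 92.90° ✓; |FD| = 29.10 ✓; ∠(FD, DT) = 90.00° ✓; |DT| = 24.00 ✓; ∠DTG = 105.8° ✓; |TG| = 8.200 ✓; ∠TGZ = 116.7° ✓; |GZ| = 6.500 ✗.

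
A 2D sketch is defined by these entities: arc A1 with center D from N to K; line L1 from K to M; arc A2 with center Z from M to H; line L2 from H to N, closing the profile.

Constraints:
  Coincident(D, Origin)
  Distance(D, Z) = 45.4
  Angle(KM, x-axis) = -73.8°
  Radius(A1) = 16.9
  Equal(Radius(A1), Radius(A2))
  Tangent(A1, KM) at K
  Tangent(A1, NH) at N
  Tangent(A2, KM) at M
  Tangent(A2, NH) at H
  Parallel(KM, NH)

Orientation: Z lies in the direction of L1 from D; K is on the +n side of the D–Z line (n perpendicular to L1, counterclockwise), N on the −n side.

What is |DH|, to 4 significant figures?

48.44

Tangency of A1 to both parallel lines with radius 16.9 puts K and N at D ± 16.9·n: K = (16.23, 4.715), N = (-16.23, -4.715). Equal radii place M and H the same way about Z: M = Z + 16.9·n = (28.90, -38.88), H = Z − 16.9·n = (-3.563, -48.31). Then |DH| = |H − D| = 48.44.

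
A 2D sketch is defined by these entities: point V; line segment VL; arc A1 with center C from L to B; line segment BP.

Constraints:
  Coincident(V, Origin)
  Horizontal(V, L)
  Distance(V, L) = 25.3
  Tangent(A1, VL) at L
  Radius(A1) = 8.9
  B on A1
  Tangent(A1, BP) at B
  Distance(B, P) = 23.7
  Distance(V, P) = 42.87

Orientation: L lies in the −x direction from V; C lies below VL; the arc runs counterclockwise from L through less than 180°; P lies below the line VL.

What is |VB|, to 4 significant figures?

35.72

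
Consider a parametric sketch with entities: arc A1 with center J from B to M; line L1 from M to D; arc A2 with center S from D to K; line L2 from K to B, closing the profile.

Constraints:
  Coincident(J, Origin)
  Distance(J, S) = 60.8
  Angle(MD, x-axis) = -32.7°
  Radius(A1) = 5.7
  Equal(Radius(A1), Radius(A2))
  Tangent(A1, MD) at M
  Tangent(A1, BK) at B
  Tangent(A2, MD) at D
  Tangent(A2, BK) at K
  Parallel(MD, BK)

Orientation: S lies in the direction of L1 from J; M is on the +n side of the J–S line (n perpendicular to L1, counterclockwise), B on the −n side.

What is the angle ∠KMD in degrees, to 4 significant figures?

10.62°

The slot axis is L1's direction at -32.7°, so u = (cos -32.7°, sin -32.7°) = (0.8415, -0.5402) and n = (−sin -32.7°, cos -32.7°) = (0.5402, 0.8415). J is at the origin and S lies 60.8 along u from J, so S = 60.8·u = (51.16, -32.85). Tangency of A1 to both parallel lines with radius 5.7 puts M and B at J ± 5.7·n: M = (3.079, 4.797), B = (-3.079, -4.797). Equal radii place D and K the same way about S: D = S + 5.7·n = (54.24, -28.05), K = S − 5.7·n = (48.08, -37.64). Then cos ∠KMD = MK·MD / (|MK||MD|), giving 10.62°.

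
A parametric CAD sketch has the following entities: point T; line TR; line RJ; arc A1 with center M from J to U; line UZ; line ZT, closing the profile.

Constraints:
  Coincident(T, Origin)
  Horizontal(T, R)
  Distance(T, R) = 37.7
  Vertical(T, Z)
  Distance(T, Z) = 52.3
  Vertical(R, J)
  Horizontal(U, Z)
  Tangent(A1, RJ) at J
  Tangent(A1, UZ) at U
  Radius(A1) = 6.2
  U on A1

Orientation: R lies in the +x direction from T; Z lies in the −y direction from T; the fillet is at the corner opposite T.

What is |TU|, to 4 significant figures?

61.05

T is at the origin; TR is horizontal with |TR| = 37.7 and R on the +x side, so R = (37.70, 0.000). T and Z share the same x with |TZ| = 52.3 and Z on the −y side, so Z = (0.000, -52.30). The virtual corner opposite T is at (37.70, -52.30). Since A1 is tangent to RJ there, MJ ⟂ RJ and tangency of A1 to UZ means the radius MU is perpendicular to UZ, with radius 6.2, so the center M sits 6.2 in from both sides at M = (31.50, -46.10). That places the tangent points at J = (37.70, -46.10) on RJ and U = (31.50, -52.30) on UZ. Then |TU| = |U − T| = 61.05.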